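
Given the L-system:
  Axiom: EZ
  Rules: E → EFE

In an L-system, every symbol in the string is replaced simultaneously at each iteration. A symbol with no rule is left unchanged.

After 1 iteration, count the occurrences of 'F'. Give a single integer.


Step 0: EZ  (0 'F')
Step 1: EFEZ  (1 'F')

Answer: 1


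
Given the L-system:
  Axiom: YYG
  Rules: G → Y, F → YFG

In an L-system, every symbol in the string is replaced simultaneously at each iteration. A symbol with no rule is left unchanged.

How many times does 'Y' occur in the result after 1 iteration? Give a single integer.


Step 0: YYG  (2 'Y')
Step 1: YYY  (3 'Y')

Answer: 3


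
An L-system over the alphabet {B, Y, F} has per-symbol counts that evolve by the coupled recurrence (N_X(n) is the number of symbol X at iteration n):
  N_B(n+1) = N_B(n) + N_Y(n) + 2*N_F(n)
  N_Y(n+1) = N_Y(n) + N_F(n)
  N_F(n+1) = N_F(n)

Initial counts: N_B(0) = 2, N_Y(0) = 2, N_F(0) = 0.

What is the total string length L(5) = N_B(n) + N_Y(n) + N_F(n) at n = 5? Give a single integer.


Step 0: N_B=2, N_Y=2, N_F=0, L=4
Step 1: N_B=4, N_Y=2, N_F=0, L=6
Step 2: N_B=6, N_Y=2, N_F=0, L=8
Step 3: N_B=8, N_Y=2, N_F=0, L=10
Step 4: N_B=10, N_Y=2, N_F=0, L=12
Step 5: N_B=12, N_Y=2, N_F=0, L=14

Answer: 14


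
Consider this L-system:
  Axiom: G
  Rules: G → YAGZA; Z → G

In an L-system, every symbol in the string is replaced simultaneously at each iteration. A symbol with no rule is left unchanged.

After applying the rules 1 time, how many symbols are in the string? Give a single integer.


Answer: 5

Derivation:
Step 0: length = 1
Step 1: length = 5


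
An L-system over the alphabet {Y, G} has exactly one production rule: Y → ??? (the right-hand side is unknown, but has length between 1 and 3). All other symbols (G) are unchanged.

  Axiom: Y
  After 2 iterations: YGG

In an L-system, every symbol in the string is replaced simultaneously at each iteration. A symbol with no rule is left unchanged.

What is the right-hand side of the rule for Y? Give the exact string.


Trying Y → YG:
  Step 0: Y
  Step 1: YG
  Step 2: YGG
Matches the given result.

Answer: YG


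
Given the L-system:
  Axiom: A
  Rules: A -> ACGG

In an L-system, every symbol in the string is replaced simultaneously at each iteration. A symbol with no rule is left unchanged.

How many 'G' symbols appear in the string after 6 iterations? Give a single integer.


Answer: 12

Derivation:
Step 0: A  (0 'G')
Step 1: ACGG  (2 'G')
Step 2: ACGGCGG  (4 'G')
Step 3: ACGGCGGCGG  (6 'G')
Step 4: ACGGCGGCGGCGG  (8 'G')
Step 5: ACGGCGGCGGCGGCGG  (10 'G')
Step 6: ACGGCGGCGGCGGCGGCGG  (12 'G')


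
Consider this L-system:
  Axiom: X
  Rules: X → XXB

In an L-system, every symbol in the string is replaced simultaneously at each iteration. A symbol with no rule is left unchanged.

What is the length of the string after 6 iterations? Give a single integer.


Step 0: length = 1
Step 1: length = 3
Step 2: length = 7
Step 3: length = 15
Step 4: length = 31
Step 5: length = 63
Step 6: length = 127

Answer: 127


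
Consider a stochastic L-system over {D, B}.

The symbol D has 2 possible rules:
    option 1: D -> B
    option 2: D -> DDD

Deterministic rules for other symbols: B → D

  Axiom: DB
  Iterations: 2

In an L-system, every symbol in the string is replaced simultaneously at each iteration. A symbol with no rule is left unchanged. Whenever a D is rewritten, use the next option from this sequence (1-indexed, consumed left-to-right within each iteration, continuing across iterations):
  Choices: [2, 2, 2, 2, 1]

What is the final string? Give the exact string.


Step 0: DB
Step 1: DDDD  (used choices [2])
Step 2: DDDDDDDDDB  (used choices [2, 2, 2, 1])

Answer: DDDDDDDDDB


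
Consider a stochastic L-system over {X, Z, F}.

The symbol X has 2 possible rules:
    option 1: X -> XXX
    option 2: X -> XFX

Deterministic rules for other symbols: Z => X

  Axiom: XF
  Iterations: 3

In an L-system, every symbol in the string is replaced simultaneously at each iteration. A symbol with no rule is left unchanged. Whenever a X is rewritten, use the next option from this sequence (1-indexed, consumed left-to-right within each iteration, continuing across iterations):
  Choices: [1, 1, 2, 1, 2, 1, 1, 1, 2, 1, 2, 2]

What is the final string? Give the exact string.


Step 0: XF
Step 1: XXXF  (used choices [1])
Step 2: XXXXFXXXXF  (used choices [1, 2, 1])
Step 3: XFXXXXXXXXXXFXFXXXXXFXXFXF  (used choices [2, 1, 1, 1, 2, 1, 2, 2])

Answer: XFXXXXXXXXXXFXFXXXXXFXXFXF


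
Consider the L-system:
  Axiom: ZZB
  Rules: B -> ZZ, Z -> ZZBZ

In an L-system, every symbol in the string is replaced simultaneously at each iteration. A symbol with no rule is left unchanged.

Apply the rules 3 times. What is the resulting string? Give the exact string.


Answer: ZZBZZZBZZZZZBZZZBZZZBZZZZZBZZZBZZZBZZZBZZZBZZZZZBZZZBZZZBZZZZZBZZZBZZZBZZZZZBZZZBZZZBZZZBZZZBZZZZZBZZZBZZZBZZZZZBZZZBZZZBZZZZZBZ

Derivation:
Step 0: ZZB
Step 1: ZZBZZZBZZZ
Step 2: ZZBZZZBZZZZZBZZZBZZZBZZZZZBZZZBZZZBZ
Step 3: ZZBZZZBZZZZZBZZZBZZZBZZZZZBZZZBZZZBZZZBZZZBZZZZZBZZZBZZZBZZZZZBZZZBZZZBZZZZZBZZZBZZZBZZZBZZZBZZZZZBZZZBZZZBZZZZZBZZZBZZZBZZZZZBZ


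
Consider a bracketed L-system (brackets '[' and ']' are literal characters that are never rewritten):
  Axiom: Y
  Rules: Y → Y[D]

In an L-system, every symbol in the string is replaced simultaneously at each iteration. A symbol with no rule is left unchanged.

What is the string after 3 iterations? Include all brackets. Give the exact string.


Step 0: Y
Step 1: Y[D]
Step 2: Y[D][D]
Step 3: Y[D][D][D]

Answer: Y[D][D][D]


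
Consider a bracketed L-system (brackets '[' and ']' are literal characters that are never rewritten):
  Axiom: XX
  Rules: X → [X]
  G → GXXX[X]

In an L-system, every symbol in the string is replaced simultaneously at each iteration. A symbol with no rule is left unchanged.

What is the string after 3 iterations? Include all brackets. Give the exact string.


Step 0: XX
Step 1: [X][X]
Step 2: [[X]][[X]]
Step 3: [[[X]]][[[X]]]

Answer: [[[X]]][[[X]]]


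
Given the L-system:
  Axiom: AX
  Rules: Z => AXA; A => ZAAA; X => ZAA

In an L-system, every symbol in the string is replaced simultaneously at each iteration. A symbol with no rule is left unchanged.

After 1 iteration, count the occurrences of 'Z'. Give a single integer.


Step 0: AX  (0 'Z')
Step 1: ZAAAZAA  (2 'Z')

Answer: 2


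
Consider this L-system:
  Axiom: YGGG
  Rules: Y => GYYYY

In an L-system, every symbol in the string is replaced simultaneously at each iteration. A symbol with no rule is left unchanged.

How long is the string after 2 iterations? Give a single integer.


Step 0: length = 4
Step 1: length = 8
Step 2: length = 24

Answer: 24


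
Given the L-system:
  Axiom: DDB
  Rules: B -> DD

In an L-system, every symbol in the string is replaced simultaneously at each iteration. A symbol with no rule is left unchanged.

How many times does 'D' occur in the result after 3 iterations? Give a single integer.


Answer: 4

Derivation:
Step 0: DDB  (2 'D')
Step 1: DDDD  (4 'D')
Step 2: DDDD  (4 'D')
Step 3: DDDD  (4 'D')


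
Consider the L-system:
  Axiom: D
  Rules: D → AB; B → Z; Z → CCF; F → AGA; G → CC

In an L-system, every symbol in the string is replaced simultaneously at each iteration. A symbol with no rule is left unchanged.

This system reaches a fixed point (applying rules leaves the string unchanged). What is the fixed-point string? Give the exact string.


Answer: ACCACCA

Derivation:
Step 0: D
Step 1: AB
Step 2: AZ
Step 3: ACCF
Step 4: ACCAGA
Step 5: ACCACCA
Step 6: ACCACCA  (unchanged — fixed point at step 5)


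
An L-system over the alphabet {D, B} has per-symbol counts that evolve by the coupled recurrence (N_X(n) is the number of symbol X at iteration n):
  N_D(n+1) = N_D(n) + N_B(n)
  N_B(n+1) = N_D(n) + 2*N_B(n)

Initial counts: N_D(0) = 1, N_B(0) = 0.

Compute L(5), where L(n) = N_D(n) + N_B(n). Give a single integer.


Answer: 89

Derivation:
Step 0: N_D=1, N_B=0, L=1
Step 1: N_D=1, N_B=1, L=2
Step 2: N_D=2, N_B=3, L=5
Step 3: N_D=5, N_B=8, L=13
Step 4: N_D=13, N_B=21, L=34
Step 5: N_D=34, N_B=55, L=89


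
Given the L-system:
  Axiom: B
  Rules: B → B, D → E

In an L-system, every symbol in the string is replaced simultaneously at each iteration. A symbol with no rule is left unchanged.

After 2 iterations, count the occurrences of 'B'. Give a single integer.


Step 0: B  (1 'B')
Step 1: B  (1 'B')
Step 2: B  (1 'B')

Answer: 1


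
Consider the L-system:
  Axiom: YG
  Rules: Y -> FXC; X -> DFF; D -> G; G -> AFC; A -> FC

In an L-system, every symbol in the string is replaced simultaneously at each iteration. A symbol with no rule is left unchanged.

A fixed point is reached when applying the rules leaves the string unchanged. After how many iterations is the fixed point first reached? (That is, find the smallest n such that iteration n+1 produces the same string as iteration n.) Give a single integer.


Answer: 5

Derivation:
Step 0: YG
Step 1: FXCAFC
Step 2: FDFFCFCFC
Step 3: FGFFCFCFC
Step 4: FAFCFFCFCFC
Step 5: FFCFCFFCFCFC
Step 6: FFCFCFFCFCFC  (unchanged — fixed point at step 5)


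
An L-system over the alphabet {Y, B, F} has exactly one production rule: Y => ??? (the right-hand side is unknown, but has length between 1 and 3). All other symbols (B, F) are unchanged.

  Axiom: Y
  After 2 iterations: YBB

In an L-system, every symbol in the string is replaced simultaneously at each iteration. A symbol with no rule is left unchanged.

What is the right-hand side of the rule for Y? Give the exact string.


Trying Y => YB:
  Step 0: Y
  Step 1: YB
  Step 2: YBB
Matches the given result.

Answer: YB


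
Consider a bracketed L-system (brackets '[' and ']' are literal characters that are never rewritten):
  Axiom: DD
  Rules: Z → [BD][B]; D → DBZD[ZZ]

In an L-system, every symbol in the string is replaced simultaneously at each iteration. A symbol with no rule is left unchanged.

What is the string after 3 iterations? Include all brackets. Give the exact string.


Step 0: DD
Step 1: DBZD[ZZ]DBZD[ZZ]
Step 2: DBZD[ZZ]B[BD][B]DBZD[ZZ][[BD][B][BD][B]]DBZD[ZZ]B[BD][B]DBZD[ZZ][[BD][B][BD][B]]
Step 3: DBZD[ZZ]B[BD][B]DBZD[ZZ][[BD][B][BD][B]]B[BDBZD[ZZ]][B]DBZD[ZZ]B[BD][B]DBZD[ZZ][[BD][B][BD][B]][[BDBZD[ZZ]][B][BDBZD[ZZ]][B]]DBZD[ZZ]B[BD][B]DBZD[ZZ][[BD][B][BD][B]]B[BDBZD[ZZ]][B]DBZD[ZZ]B[BD][B]DBZD[ZZ][[BD][B][BD][B]][[BDBZD[ZZ]][B][BDBZD[ZZ]][B]]

Answer: DBZD[ZZ]B[BD][B]DBZD[ZZ][[BD][B][BD][B]]B[BDBZD[ZZ]][B]DBZD[ZZ]B[BD][B]DBZD[ZZ][[BD][B][BD][B]][[BDBZD[ZZ]][B][BDBZD[ZZ]][B]]DBZD[ZZ]B[BD][B]DBZD[ZZ][[BD][B][BD][B]]B[BDBZD[ZZ]][B]DBZD[ZZ]B[BD][B]DBZD[ZZ][[BD][B][BD][B]][[BDBZD[ZZ]][B][BDBZD[ZZ]][B]]


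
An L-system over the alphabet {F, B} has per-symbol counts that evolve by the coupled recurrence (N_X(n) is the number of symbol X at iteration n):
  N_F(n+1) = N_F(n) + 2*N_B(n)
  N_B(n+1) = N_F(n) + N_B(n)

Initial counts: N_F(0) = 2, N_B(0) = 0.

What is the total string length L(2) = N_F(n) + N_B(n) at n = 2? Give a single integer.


Step 0: N_F=2, N_B=0, L=2
Step 1: N_F=2, N_B=2, L=4
Step 2: N_F=6, N_B=4, L=10

Answer: 10


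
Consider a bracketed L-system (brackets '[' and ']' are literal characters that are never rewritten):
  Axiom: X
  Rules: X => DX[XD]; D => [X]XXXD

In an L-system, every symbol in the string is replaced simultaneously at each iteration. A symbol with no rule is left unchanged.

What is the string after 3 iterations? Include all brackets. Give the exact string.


Answer: [DX[XD]]DX[XD]DX[XD]DX[XD][X]XXXD[X]XXXDDX[XD][DX[XD][X]XXXD][[X]XXXDDX[XD][DX[XD][X]XXXD][DX[XD]]DX[XD]DX[XD]DX[XD][X]XXXD]

Derivation:
Step 0: X
Step 1: DX[XD]
Step 2: [X]XXXDDX[XD][DX[XD][X]XXXD]
Step 3: [DX[XD]]DX[XD]DX[XD]DX[XD][X]XXXD[X]XXXDDX[XD][DX[XD][X]XXXD][[X]XXXDDX[XD][DX[XD][X]XXXD][DX[XD]]DX[XD]DX[XD]DX[XD][X]XXXD]


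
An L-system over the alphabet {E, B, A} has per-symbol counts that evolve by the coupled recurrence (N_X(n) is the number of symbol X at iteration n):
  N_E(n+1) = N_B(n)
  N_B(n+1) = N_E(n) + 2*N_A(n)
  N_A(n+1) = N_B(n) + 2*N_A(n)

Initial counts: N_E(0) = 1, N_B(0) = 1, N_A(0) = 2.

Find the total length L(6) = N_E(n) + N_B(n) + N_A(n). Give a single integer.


Step 0: N_E=1, N_B=1, N_A=2, L=4
Step 1: N_E=1, N_B=5, N_A=5, L=11
Step 2: N_E=5, N_B=11, N_A=15, L=31
Step 3: N_E=11, N_B=35, N_A=41, L=87
Step 4: N_E=35, N_B=93, N_A=117, L=245
Step 5: N_E=93, N_B=269, N_A=327, L=689
Step 6: N_E=269, N_B=747, N_A=923, L=1939

Answer: 1939


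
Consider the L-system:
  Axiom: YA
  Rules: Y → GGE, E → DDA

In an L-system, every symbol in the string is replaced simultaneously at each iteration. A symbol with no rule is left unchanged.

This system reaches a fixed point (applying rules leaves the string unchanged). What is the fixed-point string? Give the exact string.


Step 0: YA
Step 1: GGEA
Step 2: GGDDAA
Step 3: GGDDAA  (unchanged — fixed point at step 2)

Answer: GGDDAA


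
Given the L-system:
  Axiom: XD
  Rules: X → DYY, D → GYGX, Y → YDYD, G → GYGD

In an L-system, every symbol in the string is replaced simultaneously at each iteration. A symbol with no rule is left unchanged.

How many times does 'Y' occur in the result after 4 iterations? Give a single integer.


Answer: 155

Derivation:
Step 0: XD  (0 'Y')
Step 1: DYYGYGX  (3 'Y')
Step 2: GYGXYDYDYDYDGYGDYDYDGYGDDYY  (11 'Y')
Step 3: GYGDYDYDGYGDDYYYDYDGYGXYDYDGYGXYDYDGYGXYDYDGYGXGYGDYDYDGYGDGYGXYDYDGYGXYDYDGYGXGYGDYDYDGYGDGYGXGYGXYDYDYDYD  (39 'Y')
Step 4: GYGDYDYDGYGDGYGXYDYDGYGXYDYDGYGXGYGDYDYDGYGDGYGXGYGXYDYDYDYDYDYDGYGXYDYDGYGXGYGDYDYDGYGDDYYYDYDGYGXYDYDGYGXGYGDYDYDGYGDDYYYDYDGYGXYDYDGYGXGYGDYDYDGYGDDYYYDYDGYGXYDYDGYGXGYGDYDYDGYGDDYYGYGDYDYDGYGDGYGXYDYDGYGXYDYDGYGXGYGDYDYDGYGDGYGXGYGDYDYDGYGDDYYYDYDGYGXYDYDGYGXGYGDYDYDGYGDDYYYDYDGYGXYDYDGYGXGYGDYDYDGYGDDYYGYGDYDYDGYGDGYGXYDYDGYGXYDYDGYGXGYGDYDYDGYGDGYGXGYGDYDYDGYGDDYYGYGDYDYDGYGDDYYYDYDGYGXYDYDGYGXYDYDGYGXYDYDGYGX  (155 'Y')


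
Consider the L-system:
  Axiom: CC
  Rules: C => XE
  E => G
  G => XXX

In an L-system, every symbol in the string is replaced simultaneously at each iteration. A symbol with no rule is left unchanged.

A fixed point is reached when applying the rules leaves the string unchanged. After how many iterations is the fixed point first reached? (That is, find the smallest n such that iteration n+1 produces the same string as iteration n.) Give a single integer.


Answer: 3

Derivation:
Step 0: CC
Step 1: XEXE
Step 2: XGXG
Step 3: XXXXXXXX
Step 4: XXXXXXXX  (unchanged — fixed point at step 3)


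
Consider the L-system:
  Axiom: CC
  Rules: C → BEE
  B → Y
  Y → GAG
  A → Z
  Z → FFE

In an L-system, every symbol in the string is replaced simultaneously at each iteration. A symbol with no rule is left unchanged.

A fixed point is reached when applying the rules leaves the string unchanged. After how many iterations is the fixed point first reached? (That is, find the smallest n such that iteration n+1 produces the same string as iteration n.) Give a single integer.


Answer: 5

Derivation:
Step 0: CC
Step 1: BEEBEE
Step 2: YEEYEE
Step 3: GAGEEGAGEE
Step 4: GZGEEGZGEE
Step 5: GFFEGEEGFFEGEE
Step 6: GFFEGEEGFFEGEE  (unchanged — fixed point at step 5)


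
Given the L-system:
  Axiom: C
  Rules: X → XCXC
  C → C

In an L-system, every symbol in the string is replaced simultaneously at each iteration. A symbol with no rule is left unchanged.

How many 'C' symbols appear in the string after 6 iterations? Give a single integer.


Answer: 1

Derivation:
Step 0: C  (1 'C')
Step 1: C  (1 'C')
Step 2: C  (1 'C')
Step 3: C  (1 'C')
Step 4: C  (1 'C')
Step 5: C  (1 'C')
Step 6: C  (1 'C')


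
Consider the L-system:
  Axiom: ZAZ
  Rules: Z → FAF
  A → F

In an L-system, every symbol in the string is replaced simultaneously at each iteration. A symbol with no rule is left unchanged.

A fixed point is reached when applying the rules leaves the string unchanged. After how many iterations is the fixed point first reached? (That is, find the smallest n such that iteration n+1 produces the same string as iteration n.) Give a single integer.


Answer: 2

Derivation:
Step 0: ZAZ
Step 1: FAFFFAF
Step 2: FFFFFFF
Step 3: FFFFFFF  (unchanged — fixed point at step 2)


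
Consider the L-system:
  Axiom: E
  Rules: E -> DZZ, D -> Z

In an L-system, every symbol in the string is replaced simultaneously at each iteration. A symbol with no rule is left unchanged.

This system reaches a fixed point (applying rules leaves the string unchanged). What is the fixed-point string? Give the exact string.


Answer: ZZZ

Derivation:
Step 0: E
Step 1: DZZ
Step 2: ZZZ
Step 3: ZZZ  (unchanged — fixed point at step 2)


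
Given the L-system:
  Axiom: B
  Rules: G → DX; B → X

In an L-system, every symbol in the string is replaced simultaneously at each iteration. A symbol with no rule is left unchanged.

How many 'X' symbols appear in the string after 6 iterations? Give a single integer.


Answer: 1

Derivation:
Step 0: B  (0 'X')
Step 1: X  (1 'X')
Step 2: X  (1 'X')
Step 3: X  (1 'X')
Step 4: X  (1 'X')
Step 5: X  (1 'X')
Step 6: X  (1 'X')


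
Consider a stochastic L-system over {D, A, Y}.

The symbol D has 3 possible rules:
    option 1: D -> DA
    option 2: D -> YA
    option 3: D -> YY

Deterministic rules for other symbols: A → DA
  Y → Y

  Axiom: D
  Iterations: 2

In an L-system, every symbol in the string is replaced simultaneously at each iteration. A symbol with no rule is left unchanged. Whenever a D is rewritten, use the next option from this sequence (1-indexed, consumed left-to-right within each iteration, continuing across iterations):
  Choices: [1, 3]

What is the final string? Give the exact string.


Answer: YYDA

Derivation:
Step 0: D
Step 1: DA  (used choices [1])
Step 2: YYDA  (used choices [3])


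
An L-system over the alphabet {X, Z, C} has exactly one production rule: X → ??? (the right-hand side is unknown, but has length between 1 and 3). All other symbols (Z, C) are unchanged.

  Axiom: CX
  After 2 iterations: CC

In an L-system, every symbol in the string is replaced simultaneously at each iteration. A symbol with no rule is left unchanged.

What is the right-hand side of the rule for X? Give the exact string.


Trying X → C:
  Step 0: CX
  Step 1: CC
  Step 2: CC
Matches the given result.

Answer: C


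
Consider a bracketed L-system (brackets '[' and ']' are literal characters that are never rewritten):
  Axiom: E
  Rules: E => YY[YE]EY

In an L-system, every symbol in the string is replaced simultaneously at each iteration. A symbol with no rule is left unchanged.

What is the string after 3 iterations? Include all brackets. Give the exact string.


Step 0: E
Step 1: YY[YE]EY
Step 2: YY[YYY[YE]EY]YY[YE]EYY
Step 3: YY[YYY[YYY[YE]EY]YY[YE]EYY]YY[YYY[YE]EY]YY[YE]EYYY

Answer: YY[YYY[YYY[YE]EY]YY[YE]EYY]YY[YYY[YE]EY]YY[YE]EYYY


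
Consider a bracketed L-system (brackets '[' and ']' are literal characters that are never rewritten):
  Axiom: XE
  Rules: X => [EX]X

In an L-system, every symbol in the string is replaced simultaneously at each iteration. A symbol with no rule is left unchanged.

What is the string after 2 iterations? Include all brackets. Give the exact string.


Step 0: XE
Step 1: [EX]XE
Step 2: [E[EX]X][EX]XE

Answer: [E[EX]X][EX]XE


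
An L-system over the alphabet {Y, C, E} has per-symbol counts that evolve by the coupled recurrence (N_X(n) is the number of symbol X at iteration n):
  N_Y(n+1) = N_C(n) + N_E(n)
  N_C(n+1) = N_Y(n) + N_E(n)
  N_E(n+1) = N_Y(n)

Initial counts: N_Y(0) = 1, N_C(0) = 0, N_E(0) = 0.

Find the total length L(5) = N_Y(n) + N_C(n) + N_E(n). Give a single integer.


Answer: 13

Derivation:
Step 0: N_Y=1, N_C=0, N_E=0, L=1
Step 1: N_Y=0, N_C=1, N_E=1, L=2
Step 2: N_Y=2, N_C=1, N_E=0, L=3
Step 3: N_Y=1, N_C=2, N_E=2, L=5
Step 4: N_Y=4, N_C=3, N_E=1, L=8
Step 5: N_Y=4, N_C=5, N_E=4, L=13


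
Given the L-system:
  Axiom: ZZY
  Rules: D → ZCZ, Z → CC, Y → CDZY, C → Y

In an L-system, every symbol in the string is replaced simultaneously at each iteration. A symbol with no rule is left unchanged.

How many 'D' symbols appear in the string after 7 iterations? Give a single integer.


Answer: 132

Derivation:
Step 0: length=3, 'D' count=0
Step 1: length=8, 'D' count=1
Step 2: length=14, 'D' count=1
Step 3: length=37, 'D' count=6
Step 4: length=87, 'D' count=10
Step 5: length=198, 'D' count=23
Step 6: length=452, 'D' count=55
Step 7: length=1059, 'D' count=132
Final string: CDZYCCYCCYYYZCZCCCDZYCDZYCDZYYZCZCCCDZYCDZYCDZYYZCZCCCDZYYZCZCCCDZYYZCZCCCDZYYYCDZYYYCDZYCDZYCDZYCCYCCYYYZCZCCCDZYCDZYCCYCCYYYZCZCCCDZYCDZYCDZYYZCZCCCDZYCDZYCDZYYZCZCCCDZYYZCZCCCDZYYZCZCCCDZYYYCDZYYYCDZYCDZYCDZYCCYCCYYYZCZCCCDZYCDZYCCYCCYYYZCZCCCDZYCDZYCDZYYZCZCCCDZYCDZYCDZYYZCZCCCDZYYZCZCCCDZYYZCZCCCDZYYYCDZYYYCDZYCDZYCDZYCCYCCYYYZCZCCCDZYCDZYCCYCCYYYZCZCCCDZYCDZYCDZYYZCZCCCDZYCDZYCDZYYZCZCCCDZYYZCZCCCDZYYZCZCCCDZYYYCDZYYYCDZYCDZYCDZYCCYCCYYYZCZCCCDZYCDZYCCYCCYYYZCZCCCDZYCDZYCDZYYZCZCCCDZYCDZYCDZYYZCZCCCDZYYZCZCCCDZYYZCZCCCDZYYYCDZYYYCDZYCDZYCDZYCCYCCYYYZCZCCCDZYCDZYCCYCCYYYZCZCCCDZYCDZYCCYCCYYYZCZCCCDZYYZCZCCCDZYYYCDZYYYCDZYCDZYCDZYCCYCCYYYZCZCCCDZYCDZYCCYCCYYYZCZCCCDZYCDZYCCYCCYYYZCZCCCDZYYZCZCCCDZYYYCDZYYYCDZYCDZYCDZYCCYCCYYYZCZCCCDZYYZCZCCCDZYYYCDZYYYCDZYCDZYCDZYCCYCCYYYZCZCCCDZYYZCZCCCDZYYYCDZYYYCDZYCDZYCDZYCCYCCYYYZCZCCCDZYYZCZCCCDZYYZCZCCCDZYCDZYCCYCCYYYZCZCCCDZYYZCZCCCDZYYZCZCCCDZYCDZYCCYCCYYYZCZCCCDZYCDZYCCYCCYYYZCZCCCDZYCDZYCCYCCYYYZCZCCCDZYCDZYCDZYYZCZCCCDZYCDZYCDZYYZCZCCCDZYYZCZCCCDZYYZCZCCCDZYYYCDZYYYCDZYCDZYCDZYCCYCCYYYZCZCCCDZY


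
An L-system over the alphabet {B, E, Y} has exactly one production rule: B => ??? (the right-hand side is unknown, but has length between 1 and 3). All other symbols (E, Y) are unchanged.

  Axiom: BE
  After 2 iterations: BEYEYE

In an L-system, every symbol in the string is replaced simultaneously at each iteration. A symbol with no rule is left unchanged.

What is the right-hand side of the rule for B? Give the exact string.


Answer: BEY

Derivation:
Trying B => BEY:
  Step 0: BE
  Step 1: BEYE
  Step 2: BEYEYE
Matches the given result.


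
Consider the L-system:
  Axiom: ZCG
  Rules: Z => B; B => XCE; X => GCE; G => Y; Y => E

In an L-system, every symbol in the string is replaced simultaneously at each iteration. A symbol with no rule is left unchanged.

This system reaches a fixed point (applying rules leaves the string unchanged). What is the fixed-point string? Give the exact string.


Answer: ECECECE

Derivation:
Step 0: ZCG
Step 1: BCY
Step 2: XCECE
Step 3: GCECECE
Step 4: YCECECE
Step 5: ECECECE
Step 6: ECECECE  (unchanged — fixed point at step 5)


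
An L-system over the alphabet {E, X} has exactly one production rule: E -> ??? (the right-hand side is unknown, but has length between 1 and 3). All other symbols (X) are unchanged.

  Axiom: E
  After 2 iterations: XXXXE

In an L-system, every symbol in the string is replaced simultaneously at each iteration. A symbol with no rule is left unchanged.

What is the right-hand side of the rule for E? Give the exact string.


Trying E -> XXE:
  Step 0: E
  Step 1: XXE
  Step 2: XXXXE
Matches the given result.

Answer: XXE


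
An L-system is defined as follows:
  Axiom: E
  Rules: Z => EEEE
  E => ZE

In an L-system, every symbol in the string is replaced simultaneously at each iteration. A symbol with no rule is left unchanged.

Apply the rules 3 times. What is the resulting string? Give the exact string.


Answer: ZEZEZEZEEEEEZE

Derivation:
Step 0: E
Step 1: ZE
Step 2: EEEEZE
Step 3: ZEZEZEZEEEEEZE


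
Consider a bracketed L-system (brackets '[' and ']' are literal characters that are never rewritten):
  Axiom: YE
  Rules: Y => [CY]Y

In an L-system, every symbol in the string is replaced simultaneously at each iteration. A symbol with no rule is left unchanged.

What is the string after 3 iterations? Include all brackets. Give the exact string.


Step 0: YE
Step 1: [CY]YE
Step 2: [C[CY]Y][CY]YE
Step 3: [C[C[CY]Y][CY]Y][C[CY]Y][CY]YE

Answer: [C[C[CY]Y][CY]Y][C[CY]Y][CY]YE


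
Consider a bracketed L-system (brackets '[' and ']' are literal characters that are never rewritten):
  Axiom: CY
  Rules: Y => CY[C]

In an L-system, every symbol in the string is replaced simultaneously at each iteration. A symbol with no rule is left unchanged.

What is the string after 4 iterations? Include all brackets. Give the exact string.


Step 0: CY
Step 1: CCY[C]
Step 2: CCCY[C][C]
Step 3: CCCCY[C][C][C]
Step 4: CCCCCY[C][C][C][C]

Answer: CCCCCY[C][C][C][C]


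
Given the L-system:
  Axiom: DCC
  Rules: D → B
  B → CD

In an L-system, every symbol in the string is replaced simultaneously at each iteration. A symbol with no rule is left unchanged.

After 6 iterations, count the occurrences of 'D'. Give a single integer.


Step 0: DCC  (1 'D')
Step 1: BCC  (0 'D')
Step 2: CDCC  (1 'D')
Step 3: CBCC  (0 'D')
Step 4: CCDCC  (1 'D')
Step 5: CCBCC  (0 'D')
Step 6: CCCDCC  (1 'D')

Answer: 1


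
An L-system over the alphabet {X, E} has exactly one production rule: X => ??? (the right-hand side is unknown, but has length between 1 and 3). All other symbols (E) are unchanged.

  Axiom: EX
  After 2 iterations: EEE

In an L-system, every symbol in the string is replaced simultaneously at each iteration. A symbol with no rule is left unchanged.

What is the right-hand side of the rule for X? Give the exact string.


Trying X => EE:
  Step 0: EX
  Step 1: EEE
  Step 2: EEE
Matches the given result.

Answer: EE


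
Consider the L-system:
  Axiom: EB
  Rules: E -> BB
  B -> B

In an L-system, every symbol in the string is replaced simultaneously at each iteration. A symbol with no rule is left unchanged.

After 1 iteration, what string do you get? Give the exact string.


Answer: BBB

Derivation:
Step 0: EB
Step 1: BBB


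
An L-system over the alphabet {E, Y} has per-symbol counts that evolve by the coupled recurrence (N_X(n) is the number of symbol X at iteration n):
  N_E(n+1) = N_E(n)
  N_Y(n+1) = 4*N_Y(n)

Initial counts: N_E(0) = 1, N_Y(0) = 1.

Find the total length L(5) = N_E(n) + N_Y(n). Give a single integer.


Answer: 1025

Derivation:
Step 0: N_E=1, N_Y=1, L=2
Step 1: N_E=1, N_Y=4, L=5
Step 2: N_E=1, N_Y=16, L=17
Step 3: N_E=1, N_Y=64, L=65
Step 4: N_E=1, N_Y=256, L=257
Step 5: N_E=1, N_Y=1024, L=1025


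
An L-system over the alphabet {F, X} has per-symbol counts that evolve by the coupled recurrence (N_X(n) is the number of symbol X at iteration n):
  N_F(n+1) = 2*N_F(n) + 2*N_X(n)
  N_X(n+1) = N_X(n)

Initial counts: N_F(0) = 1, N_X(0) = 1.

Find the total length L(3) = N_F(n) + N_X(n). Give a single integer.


Step 0: N_F=1, N_X=1, L=2
Step 1: N_F=4, N_X=1, L=5
Step 2: N_F=10, N_X=1, L=11
Step 3: N_F=22, N_X=1, L=23

Answer: 23


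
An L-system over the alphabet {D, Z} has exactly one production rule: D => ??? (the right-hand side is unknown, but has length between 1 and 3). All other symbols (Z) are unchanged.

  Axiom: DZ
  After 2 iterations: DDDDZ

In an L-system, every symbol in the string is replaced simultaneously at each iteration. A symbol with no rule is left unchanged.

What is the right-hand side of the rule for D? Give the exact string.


Answer: DD

Derivation:
Trying D => DD:
  Step 0: DZ
  Step 1: DDZ
  Step 2: DDDDZ
Matches the given result.


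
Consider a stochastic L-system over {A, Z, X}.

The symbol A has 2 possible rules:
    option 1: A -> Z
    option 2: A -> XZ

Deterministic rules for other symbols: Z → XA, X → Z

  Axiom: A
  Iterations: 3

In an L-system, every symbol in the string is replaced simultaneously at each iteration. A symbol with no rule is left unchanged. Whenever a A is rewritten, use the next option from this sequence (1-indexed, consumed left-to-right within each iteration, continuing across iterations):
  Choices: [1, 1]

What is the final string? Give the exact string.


Answer: ZZ

Derivation:
Step 0: A
Step 1: Z  (used choices [1])
Step 2: XA  (used choices [])
Step 3: ZZ  (used choices [1])


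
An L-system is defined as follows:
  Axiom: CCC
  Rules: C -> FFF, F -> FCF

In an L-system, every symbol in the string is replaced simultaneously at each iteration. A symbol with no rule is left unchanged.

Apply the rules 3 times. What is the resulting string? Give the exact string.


Answer: FCFFFFFCFFCFFFFFCFFCFFFFFCFFCFFFFFCFFCFFFFFCFFCFFFFFCFFCFFFFFCFFCFFFFFCFFCFFFFFCF

Derivation:
Step 0: CCC
Step 1: FFFFFFFFF
Step 2: FCFFCFFCFFCFFCFFCFFCFFCFFCF
Step 3: FCFFFFFCFFCFFFFFCFFCFFFFFCFFCFFFFFCFFCFFFFFCFFCFFFFFCFFCFFFFFCFFCFFFFFCFFCFFFFFCF


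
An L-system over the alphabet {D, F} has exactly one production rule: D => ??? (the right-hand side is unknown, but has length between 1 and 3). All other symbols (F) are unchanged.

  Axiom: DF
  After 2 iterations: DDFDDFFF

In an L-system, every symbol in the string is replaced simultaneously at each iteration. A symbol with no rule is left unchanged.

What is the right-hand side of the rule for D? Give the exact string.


Trying D => DDF:
  Step 0: DF
  Step 1: DDFF
  Step 2: DDFDDFFF
Matches the given result.

Answer: DDF


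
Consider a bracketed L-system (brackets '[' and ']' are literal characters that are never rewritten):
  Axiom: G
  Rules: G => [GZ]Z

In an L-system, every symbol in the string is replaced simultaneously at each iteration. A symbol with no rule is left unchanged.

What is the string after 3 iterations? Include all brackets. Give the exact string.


Answer: [[[GZ]ZZ]ZZ]Z

Derivation:
Step 0: G
Step 1: [GZ]Z
Step 2: [[GZ]ZZ]Z
Step 3: [[[GZ]ZZ]ZZ]Z


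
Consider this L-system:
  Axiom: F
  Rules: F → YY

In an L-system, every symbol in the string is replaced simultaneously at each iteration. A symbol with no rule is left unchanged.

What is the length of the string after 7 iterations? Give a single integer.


Step 0: length = 1
Step 1: length = 2
Step 2: length = 2
Step 3: length = 2
Step 4: length = 2
Step 5: length = 2
Step 6: length = 2
Step 7: length = 2

Answer: 2


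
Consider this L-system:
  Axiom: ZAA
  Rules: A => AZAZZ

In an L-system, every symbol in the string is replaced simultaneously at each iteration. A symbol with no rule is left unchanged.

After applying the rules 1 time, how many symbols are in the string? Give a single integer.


Answer: 11

Derivation:
Step 0: length = 3
Step 1: length = 11


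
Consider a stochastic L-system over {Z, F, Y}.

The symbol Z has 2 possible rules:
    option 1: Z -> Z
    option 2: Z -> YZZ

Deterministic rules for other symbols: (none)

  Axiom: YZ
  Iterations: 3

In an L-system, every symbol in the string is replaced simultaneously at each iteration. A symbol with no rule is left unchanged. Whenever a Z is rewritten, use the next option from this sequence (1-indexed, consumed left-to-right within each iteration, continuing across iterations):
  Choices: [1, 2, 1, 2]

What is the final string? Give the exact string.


Step 0: YZ
Step 1: YZ  (used choices [1])
Step 2: YYZZ  (used choices [2])
Step 3: YYZYZZ  (used choices [1, 2])

Answer: YYZYZZ


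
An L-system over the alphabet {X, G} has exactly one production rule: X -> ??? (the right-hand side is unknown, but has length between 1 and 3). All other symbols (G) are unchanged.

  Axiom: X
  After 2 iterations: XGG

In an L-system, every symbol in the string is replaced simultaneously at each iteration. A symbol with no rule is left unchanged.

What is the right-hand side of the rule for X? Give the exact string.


Answer: XG

Derivation:
Trying X -> XG:
  Step 0: X
  Step 1: XG
  Step 2: XGG
Matches the given result.


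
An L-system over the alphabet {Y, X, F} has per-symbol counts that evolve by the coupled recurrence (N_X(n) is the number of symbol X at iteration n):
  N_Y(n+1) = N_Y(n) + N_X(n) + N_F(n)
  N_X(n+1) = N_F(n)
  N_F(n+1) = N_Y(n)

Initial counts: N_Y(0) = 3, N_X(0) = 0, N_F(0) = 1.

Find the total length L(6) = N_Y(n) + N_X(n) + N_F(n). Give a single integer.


Answer: 169

Derivation:
Step 0: N_Y=3, N_X=0, N_F=1, L=4
Step 1: N_Y=4, N_X=1, N_F=3, L=8
Step 2: N_Y=8, N_X=3, N_F=4, L=15
Step 3: N_Y=15, N_X=4, N_F=8, L=27
Step 4: N_Y=27, N_X=8, N_F=15, L=50
Step 5: N_Y=50, N_X=15, N_F=27, L=92
Step 6: N_Y=92, N_X=27, N_F=50, L=169


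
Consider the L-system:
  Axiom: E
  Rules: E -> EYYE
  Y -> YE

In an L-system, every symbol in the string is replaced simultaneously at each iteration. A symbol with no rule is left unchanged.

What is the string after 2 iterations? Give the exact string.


Answer: EYYEYEYEEYYE

Derivation:
Step 0: E
Step 1: EYYE
Step 2: EYYEYEYEEYYE


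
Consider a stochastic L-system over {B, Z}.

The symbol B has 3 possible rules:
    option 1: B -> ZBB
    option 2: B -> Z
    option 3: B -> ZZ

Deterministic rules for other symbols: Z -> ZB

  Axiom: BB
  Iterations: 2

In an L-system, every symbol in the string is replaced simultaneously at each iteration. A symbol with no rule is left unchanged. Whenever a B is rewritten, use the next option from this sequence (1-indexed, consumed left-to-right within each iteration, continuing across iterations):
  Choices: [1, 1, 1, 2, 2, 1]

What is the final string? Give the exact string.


Step 0: BB
Step 1: ZBBZBB  (used choices [1, 1])
Step 2: ZBZBBZZBZZBB  (used choices [1, 2, 2, 1])

Answer: ZBZBBZZBZZBB


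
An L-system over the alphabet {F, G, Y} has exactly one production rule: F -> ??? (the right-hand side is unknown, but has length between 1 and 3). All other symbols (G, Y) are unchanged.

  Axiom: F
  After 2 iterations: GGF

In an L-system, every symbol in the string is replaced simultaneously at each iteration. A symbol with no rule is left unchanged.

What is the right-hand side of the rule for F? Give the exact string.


Answer: GF

Derivation:
Trying F -> GF:
  Step 0: F
  Step 1: GF
  Step 2: GGF
Matches the given result.


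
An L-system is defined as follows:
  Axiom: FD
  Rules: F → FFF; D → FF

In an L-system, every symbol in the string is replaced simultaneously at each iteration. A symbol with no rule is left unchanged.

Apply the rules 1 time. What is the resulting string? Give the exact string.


Answer: FFFFF

Derivation:
Step 0: FD
Step 1: FFFFF


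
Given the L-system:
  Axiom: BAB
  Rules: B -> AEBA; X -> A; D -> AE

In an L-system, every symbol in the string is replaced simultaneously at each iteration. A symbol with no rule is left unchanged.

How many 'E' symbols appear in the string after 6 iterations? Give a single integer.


Answer: 12

Derivation:
Step 0: BAB  (0 'E')
Step 1: AEBAAAEBA  (2 'E')
Step 2: AEAEBAAAAEAEBAA  (4 'E')
Step 3: AEAEAEBAAAAAEAEAEBAAA  (6 'E')
Step 4: AEAEAEAEBAAAAAAEAEAEAEBAAAA  (8 'E')
Step 5: AEAEAEAEAEBAAAAAAAEAEAEAEAEBAAAAA  (10 'E')
Step 6: AEAEAEAEAEAEBAAAAAAAAEAEAEAEAEAEBAAAAAA  (12 'E')


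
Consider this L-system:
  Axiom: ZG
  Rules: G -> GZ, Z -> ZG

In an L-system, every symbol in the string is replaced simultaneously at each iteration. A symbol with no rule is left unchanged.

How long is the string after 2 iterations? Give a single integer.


Step 0: length = 2
Step 1: length = 4
Step 2: length = 8

Answer: 8


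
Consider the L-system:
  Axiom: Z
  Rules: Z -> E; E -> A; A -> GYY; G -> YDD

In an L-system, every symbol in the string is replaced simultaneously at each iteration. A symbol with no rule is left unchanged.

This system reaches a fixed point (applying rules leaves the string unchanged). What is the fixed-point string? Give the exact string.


Answer: YDDYY

Derivation:
Step 0: Z
Step 1: E
Step 2: A
Step 3: GYY
Step 4: YDDYY
Step 5: YDDYY  (unchanged — fixed point at step 4)


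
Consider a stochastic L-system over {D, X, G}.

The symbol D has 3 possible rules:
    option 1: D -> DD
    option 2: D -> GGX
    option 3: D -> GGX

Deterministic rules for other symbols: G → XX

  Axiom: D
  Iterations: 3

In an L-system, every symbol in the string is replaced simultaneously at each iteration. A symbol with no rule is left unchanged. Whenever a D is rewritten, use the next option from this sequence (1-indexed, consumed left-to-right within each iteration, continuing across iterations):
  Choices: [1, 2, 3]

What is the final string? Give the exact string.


Answer: XXXXXXXXXX

Derivation:
Step 0: D
Step 1: DD  (used choices [1])
Step 2: GGXGGX  (used choices [2, 3])
Step 3: XXXXXXXXXX  (used choices [])


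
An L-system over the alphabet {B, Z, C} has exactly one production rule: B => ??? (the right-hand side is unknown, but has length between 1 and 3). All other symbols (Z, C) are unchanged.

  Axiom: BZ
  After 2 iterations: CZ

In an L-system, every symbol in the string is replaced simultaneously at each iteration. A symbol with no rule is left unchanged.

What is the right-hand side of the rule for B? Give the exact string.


Trying B => C:
  Step 0: BZ
  Step 1: CZ
  Step 2: CZ
Matches the given result.

Answer: C


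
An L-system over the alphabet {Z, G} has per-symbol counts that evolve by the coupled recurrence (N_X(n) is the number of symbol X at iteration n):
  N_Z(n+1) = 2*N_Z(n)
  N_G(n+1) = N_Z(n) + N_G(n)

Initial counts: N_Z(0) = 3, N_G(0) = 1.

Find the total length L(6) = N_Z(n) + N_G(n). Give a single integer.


Answer: 382

Derivation:
Step 0: N_Z=3, N_G=1, L=4
Step 1: N_Z=6, N_G=4, L=10
Step 2: N_Z=12, N_G=10, L=22
Step 3: N_Z=24, N_G=22, L=46
Step 4: N_Z=48, N_G=46, L=94
Step 5: N_Z=96, N_G=94, L=190
Step 6: N_Z=192, N_G=190, L=382


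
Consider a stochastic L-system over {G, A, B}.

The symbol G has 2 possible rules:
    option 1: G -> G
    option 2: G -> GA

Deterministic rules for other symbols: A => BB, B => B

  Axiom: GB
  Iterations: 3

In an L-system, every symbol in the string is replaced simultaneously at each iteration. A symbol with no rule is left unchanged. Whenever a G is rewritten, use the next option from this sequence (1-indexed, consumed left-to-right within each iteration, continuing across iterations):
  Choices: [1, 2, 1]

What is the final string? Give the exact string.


Step 0: GB
Step 1: GB  (used choices [1])
Step 2: GAB  (used choices [2])
Step 3: GBBB  (used choices [1])

Answer: GBBB


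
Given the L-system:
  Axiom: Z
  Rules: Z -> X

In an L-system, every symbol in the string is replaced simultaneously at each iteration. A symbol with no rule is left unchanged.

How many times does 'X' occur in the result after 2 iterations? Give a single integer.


Answer: 1

Derivation:
Step 0: Z  (0 'X')
Step 1: X  (1 'X')
Step 2: X  (1 'X')


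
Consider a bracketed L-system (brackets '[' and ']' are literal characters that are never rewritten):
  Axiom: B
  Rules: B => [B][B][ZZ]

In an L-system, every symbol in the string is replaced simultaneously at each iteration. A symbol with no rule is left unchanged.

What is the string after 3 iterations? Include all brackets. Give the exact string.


Step 0: B
Step 1: [B][B][ZZ]
Step 2: [[B][B][ZZ]][[B][B][ZZ]][ZZ]
Step 3: [[[B][B][ZZ]][[B][B][ZZ]][ZZ]][[[B][B][ZZ]][[B][B][ZZ]][ZZ]][ZZ]

Answer: [[[B][B][ZZ]][[B][B][ZZ]][ZZ]][[[B][B][ZZ]][[B][B][ZZ]][ZZ]][ZZ]


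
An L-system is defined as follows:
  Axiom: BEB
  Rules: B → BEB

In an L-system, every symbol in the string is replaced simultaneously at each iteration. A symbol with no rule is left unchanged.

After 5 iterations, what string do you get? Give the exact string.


Step 0: BEB
Step 1: BEBEBEB
Step 2: BEBEBEBEBEBEBEB
Step 3: BEBEBEBEBEBEBEBEBEBEBEBEBEBEBEB
Step 4: BEBEBEBEBEBEBEBEBEBEBEBEBEBEBEBEBEBEBEBEBEBEBEBEBEBEBEBEBEBEBEB
Step 5: BEBEBEBEBEBEBEBEBEBEBEBEBEBEBEBEBEBEBEBEBEBEBEBEBEBEBEBEBEBEBEBEBEBEBEBEBEBEBEBEBEBEBEBEBEBEBEBEBEBEBEBEBEBEBEBEBEBEBEBEBEBEBEB

Answer: BEBEBEBEBEBEBEBEBEBEBEBEBEBEBEBEBEBEBEBEBEBEBEBEBEBEBEBEBEBEBEBEBEBEBEBEBEBEBEBEBEBEBEBEBEBEBEBEBEBEBEBEBEBEBEBEBEBEBEBEBEBEBEB


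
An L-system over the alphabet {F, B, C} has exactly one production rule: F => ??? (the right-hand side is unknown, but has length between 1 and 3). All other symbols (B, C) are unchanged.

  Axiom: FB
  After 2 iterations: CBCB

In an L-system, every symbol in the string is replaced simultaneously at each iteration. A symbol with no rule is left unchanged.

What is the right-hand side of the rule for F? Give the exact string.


Trying F => CBC:
  Step 0: FB
  Step 1: CBCB
  Step 2: CBCB
Matches the given result.

Answer: CBC
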